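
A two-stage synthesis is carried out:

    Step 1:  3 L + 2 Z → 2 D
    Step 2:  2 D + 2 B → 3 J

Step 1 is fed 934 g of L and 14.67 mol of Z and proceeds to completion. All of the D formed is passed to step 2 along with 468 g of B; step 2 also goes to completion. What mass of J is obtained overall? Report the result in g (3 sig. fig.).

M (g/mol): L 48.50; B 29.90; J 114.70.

2210 g

Step 1:
n(L) = 934.0 / 48.50 = 19.26 mol
n(Z) = 14.67 mol
n/ν → L: 6.420, Z: 7.335; L is limiting.
n(D) produced = (2/3) × 19.26 = 12.84 mol
Step 2:
n(D) available = 12.84 mol
n(B) = 468.0 / 29.90 = 15.65 mol
n/ν → D: 6.420, B: 7.825; D is limiting.
n(J) = (3/2) × 12.84 = 19.26 mol
mass = 19.26 × 114.70 = 2209 g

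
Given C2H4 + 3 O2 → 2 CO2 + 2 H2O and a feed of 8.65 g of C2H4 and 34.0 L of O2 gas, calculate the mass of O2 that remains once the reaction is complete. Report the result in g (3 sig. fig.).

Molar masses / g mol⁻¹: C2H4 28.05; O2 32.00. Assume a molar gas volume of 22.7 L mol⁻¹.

n(C2H4) = 8.650 / 28.05 = 0.3084 mol
n(O2) = 34.00 / 22.7 = 1.498 mol
n/ν for C2H4 = 0.3084/1 = 0.3084
n/ν for O2 = 1.498/3 = 0.4993
Smallest n/ν is C2H4 → limiting reagent.
O2 consumed = (3/1) × 0.3084 = 0.9252 mol
O2 remaining = 1.498 − 0.9252 = 0.5728 mol
mass = 0.5728 × 32.00 = 18.33 g

18.3 g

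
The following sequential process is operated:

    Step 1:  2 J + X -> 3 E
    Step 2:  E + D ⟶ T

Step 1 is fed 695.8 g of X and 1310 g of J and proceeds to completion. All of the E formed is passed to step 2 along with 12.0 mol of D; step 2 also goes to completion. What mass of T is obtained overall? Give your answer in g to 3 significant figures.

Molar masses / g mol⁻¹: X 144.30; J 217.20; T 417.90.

Step 1:
n(X) = 695.8 / 144.30 = 4.822 mol
n(J) = 1310 / 217.20 = 6.031 mol
n/ν for X = 4.822/1 = 4.822
n/ν for J = 6.031/2 = 3.016
Smallest n/ν is J → limiting reagent.
n(E) produced = (3/2) × 6.031 = 9.047 mol
Step 2:
n(E) available = 9.047 mol
n(D) = 12.00 mol
n/ν for E = 9.047/1 = 9.047
n/ν for D = 12.00/1 = 12.00
Smallest n/ν is E → limiting reagent.
n(T) = (1/1) × 9.047 = 9.047 mol
mass = 9.047 × 417.90 = 3781 g

3780 g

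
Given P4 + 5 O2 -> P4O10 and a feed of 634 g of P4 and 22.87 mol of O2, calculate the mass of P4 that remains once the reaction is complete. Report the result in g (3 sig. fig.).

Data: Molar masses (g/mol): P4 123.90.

67.3 g

n(P4) = 634.0 / 123.90 = 5.117 mol
n(O2) = 22.87 mol
n/ν for P4 = 5.117/1 = 5.117
n/ν for O2 = 22.87/5 = 4.574
Smallest n/ν is O2 → limiting reagent.
P4 consumed = (1/5) × 22.87 = 4.574 mol
P4 remaining = 5.117 − 4.574 = 0.5430 mol
mass = 0.5430 × 123.90 = 67.28 g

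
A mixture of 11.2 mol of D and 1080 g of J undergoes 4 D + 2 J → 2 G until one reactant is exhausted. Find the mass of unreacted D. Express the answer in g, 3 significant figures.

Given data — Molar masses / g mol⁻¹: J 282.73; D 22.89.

81.5 g

n(D) = 11.20 mol
n(J) = 1080 / 282.73 = 3.820 mol
n/ν for D = 11.20/4 = 2.800
n/ν for J = 3.820/2 = 1.910
Smallest n/ν is J → limiting reagent.
D consumed = (4/2) × 3.820 = 7.640 mol
D remaining = 11.20 − 7.640 = 3.560 mol
mass = 3.560 × 22.89 = 81.49 g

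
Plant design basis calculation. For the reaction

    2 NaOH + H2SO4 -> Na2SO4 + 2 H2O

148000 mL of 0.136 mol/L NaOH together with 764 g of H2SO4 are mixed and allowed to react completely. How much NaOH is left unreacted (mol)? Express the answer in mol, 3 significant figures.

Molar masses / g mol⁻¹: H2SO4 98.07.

4.55 mol

n(NaOH) = 0.136 × 148000/1000 = 20.13 mol
n(H2SO4) = 764.0 / 98.07 = 7.790 mol
n/ν for NaOH = 20.13/2 = 10.07
n/ν for H2SO4 = 7.790/1 = 7.790
Smallest n/ν is H2SO4 → limiting reagent.
NaOH consumed = (2/1) × 7.790 = 15.58 mol
NaOH remaining = 20.13 − 15.58 = 4.550 mol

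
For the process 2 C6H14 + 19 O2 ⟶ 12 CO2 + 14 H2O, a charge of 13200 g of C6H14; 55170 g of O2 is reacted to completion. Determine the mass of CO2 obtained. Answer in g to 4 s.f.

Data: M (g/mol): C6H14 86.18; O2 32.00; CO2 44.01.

n(C6H14) = 13200 / 86.18 = 153.2 mol
n(O2) = 55170 / 32.00 = 1724 mol
n/ν for C6H14 = 153.2/2 = 76.60
n/ν for O2 = 1724/19 = 90.74
Smallest n/ν is C6H14 → limiting reagent.
n(CO2) = (12/2) × 153.2 = 919.2 mol
mass = 919.2 × 44.01 = 40450 g

40450 g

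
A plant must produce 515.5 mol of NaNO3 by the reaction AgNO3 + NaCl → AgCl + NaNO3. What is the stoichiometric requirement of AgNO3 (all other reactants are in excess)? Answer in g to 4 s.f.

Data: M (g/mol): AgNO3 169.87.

87570 g

n(NaNO3) = 515.5 mol
n(AgNO3) = (1/1) × 515.5 = 515.5 mol
mass = 515.5 × 169.87 = 87570 g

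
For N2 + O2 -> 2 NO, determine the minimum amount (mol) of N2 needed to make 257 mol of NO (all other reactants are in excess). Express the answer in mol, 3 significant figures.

129 mol

n(NO) = 257.0 mol
n(N2) = (1/2) × 257.0 = 128.5 mol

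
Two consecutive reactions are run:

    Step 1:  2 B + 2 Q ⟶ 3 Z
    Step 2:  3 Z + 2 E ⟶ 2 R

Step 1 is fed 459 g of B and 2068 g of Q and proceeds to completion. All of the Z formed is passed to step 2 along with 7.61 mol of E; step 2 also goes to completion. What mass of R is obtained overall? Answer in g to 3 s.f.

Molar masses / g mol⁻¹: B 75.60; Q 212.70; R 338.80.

2060 g

Step 1:
n(B) = 459.0 / 75.60 = 6.071 mol
n(Q) = 2068 / 212.70 = 9.723 mol
n/ν → B: 3.036, Q: 4.862; B is limiting.
n(Z) produced = (3/2) × 6.071 = 9.107 mol
Step 2:
n(Z) available = 9.107 mol
n(E) = 7.610 mol
n/ν → Z: 3.036, E: 3.805; Z is limiting.
n(R) = (2/3) × 9.107 = 6.071 mol
mass = 6.071 × 338.80 = 2057 g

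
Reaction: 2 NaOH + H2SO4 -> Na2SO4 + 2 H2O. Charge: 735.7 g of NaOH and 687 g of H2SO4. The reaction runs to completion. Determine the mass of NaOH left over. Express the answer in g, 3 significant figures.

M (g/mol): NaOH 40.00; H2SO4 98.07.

175 g

n(NaOH) = 735.7 / 40.00 = 18.39 mol
n(H2SO4) = 687.0 / 98.07 = 7.005 mol
n/ν for NaOH = 18.39/2 = 9.195
n/ν for H2SO4 = 7.005/1 = 7.005
Smallest n/ν is H2SO4 → limiting reagent.
NaOH consumed = (2/1) × 7.005 = 14.01 mol
NaOH remaining = 18.39 − 14.01 = 4.380 mol
mass = 4.380 × 40.00 = 175.2 g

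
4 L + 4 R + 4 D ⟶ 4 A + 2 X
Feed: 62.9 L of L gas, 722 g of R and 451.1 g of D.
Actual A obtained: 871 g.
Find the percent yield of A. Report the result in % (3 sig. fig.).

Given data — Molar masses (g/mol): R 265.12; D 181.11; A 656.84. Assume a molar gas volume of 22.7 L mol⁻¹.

n(L) = 62.90 / 22.7 = 2.771 mol
n(R) = 722.0 / 265.12 = 2.723 mol
n(D) = 451.1 / 181.11 = 2.491 mol
n/ν for L = 2.771/4 = 0.6928
n/ν for R = 2.723/4 = 0.6808
n/ν for D = 2.491/4 = 0.6228
Smallest n/ν is D → limiting reagent.
theoretical n(A) = (4/4) × 2.491 = 2.491 mol → 1636 g
% yield = 871 / 1636 × 100 = 53.24 %

53.2 %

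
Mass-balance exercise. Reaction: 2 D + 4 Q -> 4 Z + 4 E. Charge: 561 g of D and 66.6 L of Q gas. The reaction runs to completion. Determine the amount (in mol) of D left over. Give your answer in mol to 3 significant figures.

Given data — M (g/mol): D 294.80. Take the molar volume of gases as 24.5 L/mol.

0.544 mol

n(D) = 561.0 / 294.80 = 1.903 mol
n(Q) = 66.60 / 24.5 = 2.718 mol
n/ν for D = 1.903/2 = 0.9515
n/ν for Q = 2.718/4 = 0.6795
Smallest n/ν is Q → limiting reagent.
D consumed = (2/4) × 2.718 = 1.359 mol
D remaining = 1.903 − 1.359 = 0.5440 mol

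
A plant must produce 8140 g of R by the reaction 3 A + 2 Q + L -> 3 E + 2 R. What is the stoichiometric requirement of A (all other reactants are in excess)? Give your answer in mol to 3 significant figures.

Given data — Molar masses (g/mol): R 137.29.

n(R) = 8140 / 137.29 = 59.29 mol
n(A) = (3/2) × 59.29 = 88.94 mol

88.9 mol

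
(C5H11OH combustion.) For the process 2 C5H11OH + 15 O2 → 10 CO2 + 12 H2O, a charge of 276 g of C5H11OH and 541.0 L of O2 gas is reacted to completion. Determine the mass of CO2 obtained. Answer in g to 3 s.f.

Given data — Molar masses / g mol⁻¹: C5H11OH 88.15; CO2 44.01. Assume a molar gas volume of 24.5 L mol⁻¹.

648 g

n(C5H11OH) = 276.0 / 88.15 = 3.131 mol
n(O2) = 541.0 / 24.5 = 22.08 mol
n/ν for C5H11OH = 3.131/2 = 1.566
n/ν for O2 = 22.08/15 = 1.472
Smallest n/ν is O2 → limiting reagent.
n(CO2) = (10/15) × 22.08 = 14.72 mol
mass = 14.72 × 44.01 = 647.8 g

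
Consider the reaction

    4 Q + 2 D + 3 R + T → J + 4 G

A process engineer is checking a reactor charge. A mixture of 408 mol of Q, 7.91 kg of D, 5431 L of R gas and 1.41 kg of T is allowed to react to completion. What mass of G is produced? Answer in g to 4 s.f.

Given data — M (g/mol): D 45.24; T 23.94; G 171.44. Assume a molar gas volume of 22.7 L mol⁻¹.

40390 g

n(Q) = 408.0 mol
n(D) = 7.910×1000 / 45.24 = 174.8 mol
n(R) = 5431 / 22.7 = 239.3 mol
n(T) = 1.410×1000 / 23.94 = 58.90 mol
n/ν for Q = 408.0/4 = 102.0
n/ν for D = 174.8/2 = 87.40
n/ν for R = 239.3/3 = 79.77
n/ν for T = 58.90/1 = 58.90
Smallest n/ν is T → limiting reagent.
n(G) = (4/1) × 58.90 = 235.6 mol
mass = 235.6 × 171.44 = 40390 g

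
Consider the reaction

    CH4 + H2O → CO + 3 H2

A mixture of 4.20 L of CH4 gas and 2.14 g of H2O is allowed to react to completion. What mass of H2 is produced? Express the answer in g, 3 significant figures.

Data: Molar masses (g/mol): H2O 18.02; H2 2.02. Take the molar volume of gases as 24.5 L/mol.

0.720 g

n(CH4) = 4.200 / 24.5 = 0.1714 mol
n(H2O) = 2.140 / 18.02 = 0.1188 mol
n/ν → CH4: 0.1714, H2O: 0.1188; H2O is limiting.
n(H2) = (3/1) × 0.1188 = 0.3564 mol
mass = 0.3564 × 2.02 = 0.7199 g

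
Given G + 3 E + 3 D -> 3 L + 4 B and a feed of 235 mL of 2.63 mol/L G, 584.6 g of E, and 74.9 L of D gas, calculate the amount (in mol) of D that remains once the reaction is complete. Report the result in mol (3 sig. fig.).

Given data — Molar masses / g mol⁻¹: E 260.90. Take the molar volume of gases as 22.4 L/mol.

n(G) = 2.63 × 235.0/1000 = 0.6181 mol
n(E) = 584.6 / 260.90 = 2.241 mol
n(D) = 74.90 / 22.4 = 3.344 mol
n/ν → G: 0.6181, E: 0.7470, D: 1.115; G is limiting.
D consumed = (3/1) × 0.6181 = 1.854 mol
D remaining = 3.344 − 1.854 = 1.490 mol

1.49 mol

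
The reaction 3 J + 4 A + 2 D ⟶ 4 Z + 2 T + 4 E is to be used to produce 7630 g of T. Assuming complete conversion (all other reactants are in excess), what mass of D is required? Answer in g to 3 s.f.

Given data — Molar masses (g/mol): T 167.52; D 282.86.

n(T) = 7630 / 167.52 = 45.55 mol
n(D) = (2/2) × 45.55 = 45.55 mol
mass = 45.55 × 282.86 = 12880 g

12900 g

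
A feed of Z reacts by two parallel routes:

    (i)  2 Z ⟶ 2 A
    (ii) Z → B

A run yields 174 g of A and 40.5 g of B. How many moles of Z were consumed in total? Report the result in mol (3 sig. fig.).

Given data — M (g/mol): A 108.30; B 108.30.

n(A) = 174 / 108.30 = 1.607 mol
n(B) = 40.5 / 108.30 = 0.3740 mol
n(Z) via (i) = (2/2)×1.607 = 1.607 mol
n(Z) via (ii) = (1/1)×0.3740 = 0.3740 mol
total n(Z) = 1.607 + 0.3740 = 1.981 mol

1.98 mol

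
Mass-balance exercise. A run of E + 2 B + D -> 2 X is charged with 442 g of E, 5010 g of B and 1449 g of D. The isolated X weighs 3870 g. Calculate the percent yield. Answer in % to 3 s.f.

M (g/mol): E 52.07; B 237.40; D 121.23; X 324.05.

n(E) = 442.0 / 52.07 = 8.489 mol
n(B) = 5010 / 237.40 = 21.10 mol
n(D) = 1449 / 121.23 = 11.95 mol
n/ν → E: 8.489, B: 10.55, D: 11.95; E is limiting.
theoretical n(X) = (2/1) × 8.489 = 16.98 mol → 5502 g
% yield = 3870 / 5502 × 100 = 70.34 %

70.3 %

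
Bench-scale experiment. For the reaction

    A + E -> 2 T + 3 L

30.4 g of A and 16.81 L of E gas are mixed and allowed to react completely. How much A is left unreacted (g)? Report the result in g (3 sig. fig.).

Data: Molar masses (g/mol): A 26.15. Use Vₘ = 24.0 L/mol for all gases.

12.1 g

n(A) = 30.40 / 26.15 = 1.163 mol
n(E) = 16.81 / 24.0 = 0.7004 mol
n/ν for A = 1.163/1 = 1.163
n/ν for E = 0.7004/1 = 0.7004
Smallest n/ν is E → limiting reagent.
A consumed = (1/1) × 0.7004 = 0.7004 mol
A remaining = 1.163 − 0.7004 = 0.4626 mol
mass = 0.4626 × 26.15 = 12.10 g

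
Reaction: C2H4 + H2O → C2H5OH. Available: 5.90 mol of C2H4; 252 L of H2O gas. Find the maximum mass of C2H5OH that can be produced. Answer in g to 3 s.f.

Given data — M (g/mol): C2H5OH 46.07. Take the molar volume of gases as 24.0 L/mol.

272 g

n(C2H4) = 5.900 mol
n(H2O) = 252.0 / 24.0 = 10.50 mol
n/ν for C2H4 = 5.900/1 = 5.900
n/ν for H2O = 10.50/1 = 10.50
Smallest n/ν is C2H4 → limiting reagent.
n(C2H5OH) = (1/1) × 5.900 = 5.900 mol
mass = 5.900 × 46.07 = 271.8 g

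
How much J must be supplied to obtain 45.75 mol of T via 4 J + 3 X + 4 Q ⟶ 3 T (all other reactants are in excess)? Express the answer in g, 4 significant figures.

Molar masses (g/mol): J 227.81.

13900 g

n(T) = 45.75 mol
n(J) = (4/3) × 45.75 = 61.00 mol
mass = 61.00 × 227.81 = 13900 g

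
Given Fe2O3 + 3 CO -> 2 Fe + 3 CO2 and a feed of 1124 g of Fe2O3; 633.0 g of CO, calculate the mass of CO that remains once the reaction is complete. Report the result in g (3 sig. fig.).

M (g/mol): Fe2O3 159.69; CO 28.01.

n(Fe2O3) = 1124 / 159.69 = 7.039 mol
n(CO) = 633.0 / 28.01 = 22.60 mol
n/ν for Fe2O3 = 7.039/1 = 7.039
n/ν for CO = 22.60/3 = 7.533
Smallest n/ν is Fe2O3 → limiting reagent.
CO consumed = (3/1) × 7.039 = 21.12 mol
CO remaining = 22.60 − 21.12 = 1.480 mol
mass = 1.480 × 28.01 = 41.45 g

41.5 g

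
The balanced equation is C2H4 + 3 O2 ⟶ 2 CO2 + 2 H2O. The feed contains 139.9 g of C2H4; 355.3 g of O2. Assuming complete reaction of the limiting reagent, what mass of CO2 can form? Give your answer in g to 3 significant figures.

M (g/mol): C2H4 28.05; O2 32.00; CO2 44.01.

326 g

n(C2H4) = 139.9 / 28.05 = 4.988 mol
n(O2) = 355.3 / 32.00 = 11.10 mol
n/ν → C2H4: 4.988, O2: 3.700; O2 is limiting.
n(CO2) = (2/3) × 11.10 = 7.400 mol
mass = 7.400 × 44.01 = 325.7 g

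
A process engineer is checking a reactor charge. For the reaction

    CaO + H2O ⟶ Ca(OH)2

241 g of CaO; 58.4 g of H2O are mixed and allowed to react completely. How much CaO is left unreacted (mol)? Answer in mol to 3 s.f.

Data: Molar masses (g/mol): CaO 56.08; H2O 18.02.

n(CaO) = 241.0 / 56.08 = 4.297 mol
n(H2O) = 58.40 / 18.02 = 3.241 mol
n/ν for CaO = 4.297/1 = 4.297
n/ν for H2O = 3.241/1 = 3.241
Smallest n/ν is H2O → limiting reagent.
CaO consumed = (1/1) × 3.241 = 3.241 mol
CaO remaining = 4.297 − 3.241 = 1.056 mol

1.06 mol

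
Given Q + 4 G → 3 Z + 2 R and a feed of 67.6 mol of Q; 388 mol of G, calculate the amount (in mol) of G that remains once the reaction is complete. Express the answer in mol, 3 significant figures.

118 mol

n(Q) = 67.60 mol
n(G) = 388.0 mol
n/ν → Q: 67.60, G: 97.00; Q is limiting.
G consumed = (4/1) × 67.60 = 270.4 mol
G remaining = 388.0 − 270.4 = 117.6 mol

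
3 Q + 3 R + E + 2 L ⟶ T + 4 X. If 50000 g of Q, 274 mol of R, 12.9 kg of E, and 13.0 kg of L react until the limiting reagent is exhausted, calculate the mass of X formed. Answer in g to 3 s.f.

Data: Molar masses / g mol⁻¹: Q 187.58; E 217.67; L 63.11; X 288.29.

68300 g

n(Q) = 50000 / 187.58 = 266.6 mol
n(R) = 274.0 mol
n(E) = 12.90×1000 / 217.67 = 59.26 mol
n(L) = 13.00×1000 / 63.11 = 206.0 mol
n/ν for Q = 266.6/3 = 88.87
n/ν for R = 274.0/3 = 91.33
n/ν for E = 59.26/1 = 59.26
n/ν for L = 206.0/2 = 103.0
Smallest n/ν is E → limiting reagent.
n(X) = (4/1) × 59.26 = 237.0 mol
mass = 237.0 × 288.29 = 68320 g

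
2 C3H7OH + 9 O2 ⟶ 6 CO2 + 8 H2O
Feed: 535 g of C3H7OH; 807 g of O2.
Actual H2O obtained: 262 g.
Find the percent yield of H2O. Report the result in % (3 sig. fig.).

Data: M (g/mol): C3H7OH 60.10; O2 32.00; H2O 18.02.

64.9 %

n(C3H7OH) = 535.0 / 60.10 = 8.902 mol
n(O2) = 807.0 / 32.00 = 25.22 mol
n/ν for C3H7OH = 8.902/2 = 4.451
n/ν for O2 = 25.22/9 = 2.802
Smallest n/ν is O2 → limiting reagent.
theoretical n(H2O) = (8/9) × 25.22 = 22.42 mol → 404.0 g
% yield = 262 / 404.0 × 100 = 64.85 %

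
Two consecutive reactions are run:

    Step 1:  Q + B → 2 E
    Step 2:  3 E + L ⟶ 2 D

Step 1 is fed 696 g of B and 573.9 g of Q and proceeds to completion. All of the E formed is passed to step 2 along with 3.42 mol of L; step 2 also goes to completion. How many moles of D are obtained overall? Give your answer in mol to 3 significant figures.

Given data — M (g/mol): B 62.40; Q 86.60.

6.84 mol

Step 1:
n(B) = 696.0 / 62.40 = 11.15 mol
n(Q) = 573.9 / 86.60 = 6.627 mol
n/ν → B: 11.15, Q: 6.627; Q is limiting.
n(E) produced = (2/1) × 6.627 = 13.25 mol
Step 2:
n(E) available = 13.25 mol
n(L) = 3.420 mol
n/ν → E: 4.417, L: 3.420; L is limiting.
n(D) = (2/1) × 3.420 = 6.840 mol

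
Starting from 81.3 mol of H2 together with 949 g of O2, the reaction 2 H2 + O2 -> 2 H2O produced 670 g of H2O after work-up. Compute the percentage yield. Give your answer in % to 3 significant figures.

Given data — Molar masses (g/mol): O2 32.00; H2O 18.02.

n(H2) = 81.30 mol
n(O2) = 949.0 / 32.00 = 29.66 mol
n/ν for H2 = 81.30/2 = 40.65
n/ν for O2 = 29.66/1 = 29.66
Smallest n/ν is O2 → limiting reagent.
theoretical n(H2O) = (2/1) × 29.66 = 59.32 mol → 1069 g
% yield = 670 / 1069 × 100 = 62.68 %

62.7 %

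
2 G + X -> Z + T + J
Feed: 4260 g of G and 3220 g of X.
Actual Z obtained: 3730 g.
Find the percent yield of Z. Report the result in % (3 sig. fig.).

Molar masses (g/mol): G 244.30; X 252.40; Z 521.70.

n(G) = 4260 / 244.30 = 17.44 mol
n(X) = 3220 / 252.40 = 12.76 mol
n/ν for G = 17.44/2 = 8.720
n/ν for X = 12.76/1 = 12.76
Smallest n/ν is G → limiting reagent.
theoretical n(Z) = (1/2) × 17.44 = 8.720 mol → 4549 g
% yield = 3730 / 4549 × 100 = 82.00 %

82.0 %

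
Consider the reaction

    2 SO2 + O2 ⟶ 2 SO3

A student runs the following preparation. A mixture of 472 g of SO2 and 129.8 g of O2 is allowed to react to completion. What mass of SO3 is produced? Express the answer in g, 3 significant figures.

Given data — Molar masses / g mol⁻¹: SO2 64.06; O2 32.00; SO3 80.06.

n(SO2) = 472.0 / 64.06 = 7.368 mol
n(O2) = 129.8 / 32.00 = 4.056 mol
n/ν → SO2: 3.684, O2: 4.056; SO2 is limiting.
n(SO3) = (2/2) × 7.368 = 7.368 mol
mass = 7.368 × 80.06 = 589.9 g

590 g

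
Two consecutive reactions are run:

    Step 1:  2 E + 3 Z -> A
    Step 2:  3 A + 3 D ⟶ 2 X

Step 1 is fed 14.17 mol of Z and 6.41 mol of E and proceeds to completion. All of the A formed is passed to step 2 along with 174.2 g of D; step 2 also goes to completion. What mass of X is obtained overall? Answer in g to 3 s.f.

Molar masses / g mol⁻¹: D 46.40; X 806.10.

Step 1:
n(Z) = 14.17 mol
n(E) = 6.410 mol
n/ν → Z: 4.723, E: 3.205; E is limiting.
n(A) produced = (1/2) × 6.410 = 3.205 mol
Step 2:
n(A) available = 3.205 mol
n(D) = 174.2 / 46.40 = 3.754 mol
n/ν → A: 1.068, D: 1.251; A is limiting.
n(X) = (2/3) × 3.205 = 2.137 mol
mass = 2.137 × 806.10 = 1723 g

1720 g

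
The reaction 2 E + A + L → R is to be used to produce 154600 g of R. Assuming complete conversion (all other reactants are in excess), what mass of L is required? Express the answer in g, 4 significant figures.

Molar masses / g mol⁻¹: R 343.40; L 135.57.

61030 g

n(R) = 154600 / 343.40 = 450.2 mol
n(L) = (1/1) × 450.2 = 450.2 mol
mass = 450.2 × 135.57 = 61030 g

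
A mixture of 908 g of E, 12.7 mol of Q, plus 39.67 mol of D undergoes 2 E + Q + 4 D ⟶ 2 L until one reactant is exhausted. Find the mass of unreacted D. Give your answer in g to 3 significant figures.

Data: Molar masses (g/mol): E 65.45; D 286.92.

n(E) = 908.0 / 65.45 = 13.87 mol
n(Q) = 12.70 mol
n(D) = 39.67 mol
n/ν for E = 13.87/2 = 6.935
n/ν for Q = 12.70/1 = 12.70
n/ν for D = 39.67/4 = 9.918
Smallest n/ν is E → limiting reagent.
D consumed = (4/2) × 13.87 = 27.74 mol
D remaining = 39.67 − 27.74 = 11.93 mol
mass = 11.93 × 286.92 = 3423 g

3420 g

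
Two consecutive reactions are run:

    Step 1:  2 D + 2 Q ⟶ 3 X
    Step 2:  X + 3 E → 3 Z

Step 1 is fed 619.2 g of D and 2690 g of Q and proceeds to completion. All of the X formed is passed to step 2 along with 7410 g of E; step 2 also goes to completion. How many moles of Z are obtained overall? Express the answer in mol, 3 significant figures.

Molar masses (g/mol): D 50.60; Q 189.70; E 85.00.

55.1 mol

Step 1:
n(D) = 619.2 / 50.60 = 12.24 mol
n(Q) = 2690 / 189.70 = 14.18 mol
n/ν for D = 12.24/2 = 6.120
n/ν for Q = 14.18/2 = 7.090
Smallest n/ν is D → limiting reagent.
n(X) produced = (3/2) × 12.24 = 18.36 mol
Step 2:
n(X) available = 18.36 mol
n(E) = 7410 / 85.00 = 87.18 mol
n/ν for X = 18.36/1 = 18.36
n/ν for E = 87.18/3 = 29.06
Smallest n/ν is X → limiting reagent.
n(Z) = (3/1) × 18.36 = 55.08 mol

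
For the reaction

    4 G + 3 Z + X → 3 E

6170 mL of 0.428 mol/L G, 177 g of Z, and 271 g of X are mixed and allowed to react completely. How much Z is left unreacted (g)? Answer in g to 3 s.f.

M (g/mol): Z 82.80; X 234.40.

13.0 g

n(G) = 0.428 × 6170/1000 = 2.641 mol
n(Z) = 177.0 / 82.80 = 2.138 mol
n(X) = 271.0 / 234.40 = 1.156 mol
n/ν → G: 0.6603, Z: 0.7127, X: 1.156; G is limiting.
Z consumed = (3/4) × 2.641 = 1.981 mol
Z remaining = 2.138 − 1.981 = 0.1570 mol
mass = 0.1570 × 82.80 = 13.00 g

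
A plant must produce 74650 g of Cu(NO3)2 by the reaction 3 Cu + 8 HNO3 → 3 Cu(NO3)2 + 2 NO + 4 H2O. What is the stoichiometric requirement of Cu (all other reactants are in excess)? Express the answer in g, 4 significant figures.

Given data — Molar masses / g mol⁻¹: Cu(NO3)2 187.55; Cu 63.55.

25290 g

n(Cu(NO3)2) = 74650 / 187.55 = 398.0 mol
n(Cu) = (3/3) × 398.0 = 398.0 mol
mass = 398.0 × 63.55 = 25290 g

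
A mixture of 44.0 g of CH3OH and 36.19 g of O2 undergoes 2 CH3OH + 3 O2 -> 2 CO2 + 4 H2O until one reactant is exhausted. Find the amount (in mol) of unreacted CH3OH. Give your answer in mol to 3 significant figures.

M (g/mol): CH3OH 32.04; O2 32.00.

n(CH3OH) = 44.00 / 32.04 = 1.373 mol
n(O2) = 36.19 / 32.00 = 1.131 mol
n/ν → CH3OH: 0.6865, O2: 0.3770; O2 is limiting.
CH3OH consumed = (2/3) × 1.131 = 0.7540 mol
CH3OH remaining = 1.373 − 0.7540 = 0.6190 mol

0.619 mol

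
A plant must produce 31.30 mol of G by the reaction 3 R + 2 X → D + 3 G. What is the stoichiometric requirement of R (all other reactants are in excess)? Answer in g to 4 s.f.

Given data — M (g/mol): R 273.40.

n(G) = 31.30 mol
n(R) = (3/3) × 31.30 = 31.30 mol
mass = 31.30 × 273.40 = 8557 g

8557 g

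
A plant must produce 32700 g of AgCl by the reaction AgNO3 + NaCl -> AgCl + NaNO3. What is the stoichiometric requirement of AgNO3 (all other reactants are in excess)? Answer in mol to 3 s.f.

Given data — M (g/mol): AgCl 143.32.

228 mol

n(AgCl) = 32700 / 143.32 = 228.2 mol
n(AgNO3) = (1/1) × 228.2 = 228.2 mol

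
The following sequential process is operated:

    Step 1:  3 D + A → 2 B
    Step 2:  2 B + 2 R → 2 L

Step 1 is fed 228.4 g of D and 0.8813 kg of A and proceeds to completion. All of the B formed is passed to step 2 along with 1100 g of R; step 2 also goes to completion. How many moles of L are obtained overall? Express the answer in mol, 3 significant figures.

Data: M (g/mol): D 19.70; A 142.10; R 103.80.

Step 1:
n(D) = 228.4 / 19.70 = 11.59 mol
n(A) = 0.8813×1000 / 142.10 = 6.202 mol
n/ν for D = 11.59/3 = 3.863
n/ν for A = 6.202/1 = 6.202
Smallest n/ν is D → limiting reagent.
n(B) produced = (2/3) × 11.59 = 7.727 mol
Step 2:
n(B) available = 7.727 mol
n(R) = 1100 / 103.80 = 10.60 mol
n/ν for B = 7.727/2 = 3.864
n/ν for R = 10.60/2 = 5.300
Smallest n/ν is B → limiting reagent.
n(L) = (2/2) × 7.727 = 7.727 mol

7.73 mol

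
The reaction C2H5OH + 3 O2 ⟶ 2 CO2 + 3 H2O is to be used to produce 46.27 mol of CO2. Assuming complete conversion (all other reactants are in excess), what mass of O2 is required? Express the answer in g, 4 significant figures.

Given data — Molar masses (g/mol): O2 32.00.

2221 g

n(CO2) = 46.27 mol
n(O2) = (3/2) × 46.27 = 69.41 mol
mass = 69.41 × 32.00 = 2221 g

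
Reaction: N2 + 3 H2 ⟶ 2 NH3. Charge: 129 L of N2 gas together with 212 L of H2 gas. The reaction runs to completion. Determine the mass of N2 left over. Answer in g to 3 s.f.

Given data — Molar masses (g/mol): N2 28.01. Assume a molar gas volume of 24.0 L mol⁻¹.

n(N2) = 129.0 / 24.0 = 5.375 mol
n(H2) = 212.0 / 24.0 = 8.833 mol
n/ν → N2: 5.375, H2: 2.944; H2 is limiting.
N2 consumed = (1/3) × 8.833 = 2.944 mol
N2 remaining = 5.375 − 2.944 = 2.431 mol
mass = 2.431 × 28.01 = 68.09 g

68.1 g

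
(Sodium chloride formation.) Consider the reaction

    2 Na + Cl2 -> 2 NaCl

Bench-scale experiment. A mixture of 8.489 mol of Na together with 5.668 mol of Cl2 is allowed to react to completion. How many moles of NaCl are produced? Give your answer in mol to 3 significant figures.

n(Na) = 8.489 mol
n(Cl2) = 5.668 mol
n/ν for Na = 8.489/2 = 4.245
n/ν for Cl2 = 5.668/1 = 5.668
Smallest n/ν is Na → limiting reagent.
n(NaCl) = (2/2) × 8.489 = 8.489 mol

8.49 mol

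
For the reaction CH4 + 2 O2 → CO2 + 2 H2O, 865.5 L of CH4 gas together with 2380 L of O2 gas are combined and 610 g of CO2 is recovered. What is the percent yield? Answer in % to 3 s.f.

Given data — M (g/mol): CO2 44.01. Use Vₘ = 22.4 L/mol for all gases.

n(CH4) = 865.5 / 22.4 = 38.64 mol
n(O2) = 2380 / 22.4 = 106.3 mol
n/ν for CH4 = 38.64/1 = 38.64
n/ν for O2 = 106.3/2 = 53.15
Smallest n/ν is CH4 → limiting reagent.
theoretical n(CO2) = (1/1) × 38.64 = 38.64 mol → 1701 g
% yield = 610 / 1701 × 100 = 35.86 %

35.9 %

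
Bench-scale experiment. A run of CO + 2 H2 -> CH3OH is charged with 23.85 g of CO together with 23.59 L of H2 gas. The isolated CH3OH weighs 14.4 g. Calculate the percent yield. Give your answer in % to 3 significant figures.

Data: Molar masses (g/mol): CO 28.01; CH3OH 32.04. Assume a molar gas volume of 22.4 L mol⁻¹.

n(CO) = 23.85 / 28.01 = 0.8515 mol
n(H2) = 23.59 / 22.4 = 1.053 mol
n/ν for CO = 0.8515/1 = 0.8515
n/ν for H2 = 1.053/2 = 0.5265
Smallest n/ν is H2 → limiting reagent.
theoretical n(CH3OH) = (1/2) × 1.053 = 0.5265 mol → 16.87 g
% yield = 14.4 / 16.87 × 100 = 85.36 %

85.4 %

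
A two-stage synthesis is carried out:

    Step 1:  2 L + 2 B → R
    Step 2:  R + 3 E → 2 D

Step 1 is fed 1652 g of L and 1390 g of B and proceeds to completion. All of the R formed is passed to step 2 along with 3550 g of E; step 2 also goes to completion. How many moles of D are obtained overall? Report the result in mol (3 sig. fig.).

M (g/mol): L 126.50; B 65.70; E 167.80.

13.1 mol

Step 1:
n(L) = 1652 / 126.50 = 13.06 mol
n(B) = 1390 / 65.70 = 21.16 mol
n/ν for L = 13.06/2 = 6.530
n/ν for B = 21.16/2 = 10.58
Smallest n/ν is L → limiting reagent.
n(R) produced = (1/2) × 13.06 = 6.530 mol
Step 2:
n(R) available = 6.530 mol
n(E) = 3550 / 167.80 = 21.16 mol
n/ν for R = 6.530/1 = 6.530
n/ν for E = 21.16/3 = 7.053
Smallest n/ν is R → limiting reagent.
n(D) = (2/1) × 6.530 = 13.06 mol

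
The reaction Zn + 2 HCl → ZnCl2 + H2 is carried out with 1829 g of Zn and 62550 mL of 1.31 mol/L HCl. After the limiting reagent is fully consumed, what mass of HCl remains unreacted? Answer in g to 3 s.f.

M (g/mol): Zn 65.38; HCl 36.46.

n(Zn) = 1829 / 65.38 = 27.97 mol
n(HCl) = 1.31 × 62550/1000 = 81.94 mol
n/ν for Zn = 27.97/1 = 27.97
n/ν for HCl = 81.94/2 = 40.97
Smallest n/ν is Zn → limiting reagent.
HCl consumed = (2/1) × 27.97 = 55.94 mol
HCl remaining = 81.94 − 55.94 = 26.00 mol
mass = 26.00 × 36.46 = 948.0 g

948 g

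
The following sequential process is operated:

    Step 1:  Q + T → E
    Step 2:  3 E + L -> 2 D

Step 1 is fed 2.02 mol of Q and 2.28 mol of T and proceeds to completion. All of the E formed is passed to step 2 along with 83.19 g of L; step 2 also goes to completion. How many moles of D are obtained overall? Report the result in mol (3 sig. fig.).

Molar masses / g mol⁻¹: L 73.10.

1.35 mol

Step 1:
n(Q) = 2.020 mol
n(T) = 2.280 mol
n/ν for Q = 2.020/1 = 2.020
n/ν for T = 2.280/1 = 2.280
Smallest n/ν is Q → limiting reagent.
n(E) produced = (1/1) × 2.020 = 2.020 mol
Step 2:
n(E) available = 2.020 mol
n(L) = 83.19 / 73.10 = 1.138 mol
n/ν for E = 2.020/3 = 0.6733
n/ν for L = 1.138/1 = 1.138
Smallest n/ν is E → limiting reagent.
n(D) = (2/3) × 2.020 = 1.347 mol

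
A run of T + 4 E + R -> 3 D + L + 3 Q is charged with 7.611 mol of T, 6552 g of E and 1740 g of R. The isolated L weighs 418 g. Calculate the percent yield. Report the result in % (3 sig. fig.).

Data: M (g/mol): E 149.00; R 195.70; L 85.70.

64.1 %

n(T) = 7.611 mol
n(E) = 6552 / 149.00 = 43.97 mol
n(R) = 1740 / 195.70 = 8.891 mol
n/ν for T = 7.611/1 = 7.611
n/ν for E = 43.97/4 = 10.99
n/ν for R = 8.891/1 = 8.891
Smallest n/ν is T → limiting reagent.
theoretical n(L) = (1/1) × 7.611 = 7.611 mol → 652.3 g
% yield = 418 / 652.3 × 100 = 64.08 %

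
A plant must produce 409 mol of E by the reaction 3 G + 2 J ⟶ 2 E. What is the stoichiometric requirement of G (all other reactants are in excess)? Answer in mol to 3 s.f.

n(E) = 409.0 mol
n(G) = (3/2) × 409.0 = 613.5 mol

614 mol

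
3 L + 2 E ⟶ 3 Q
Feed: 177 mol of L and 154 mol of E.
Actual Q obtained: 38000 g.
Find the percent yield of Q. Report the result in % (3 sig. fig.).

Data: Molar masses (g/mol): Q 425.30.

50.5 %

n(L) = 177.0 mol
n(E) = 154.0 mol
n/ν for L = 177.0/3 = 59.00
n/ν for E = 154.0/2 = 77.00
Smallest n/ν is L → limiting reagent.
theoretical n(Q) = (3/3) × 177.0 = 177.0 mol → 75280 g
% yield = 38000 / 75280 × 100 = 50.48 %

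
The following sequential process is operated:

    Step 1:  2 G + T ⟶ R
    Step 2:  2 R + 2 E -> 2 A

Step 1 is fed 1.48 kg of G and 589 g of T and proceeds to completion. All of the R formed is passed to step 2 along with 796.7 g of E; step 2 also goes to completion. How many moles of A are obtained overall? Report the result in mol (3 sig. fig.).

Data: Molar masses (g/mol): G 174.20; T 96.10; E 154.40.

4.25 mol

Step 1:
n(G) = 1.480×1000 / 174.20 = 8.496 mol
n(T) = 589.0 / 96.10 = 6.129 mol
n/ν for G = 8.496/2 = 4.248
n/ν for T = 6.129/1 = 6.129
Smallest n/ν is G → limiting reagent.
n(R) produced = (1/2) × 8.496 = 4.248 mol
Step 2:
n(R) available = 4.248 mol
n(E) = 796.7 / 154.40 = 5.160 mol
n/ν for R = 4.248/2 = 2.124
n/ν for E = 5.160/2 = 2.580
Smallest n/ν is R → limiting reagent.
n(A) = (2/2) × 4.248 = 4.248 mol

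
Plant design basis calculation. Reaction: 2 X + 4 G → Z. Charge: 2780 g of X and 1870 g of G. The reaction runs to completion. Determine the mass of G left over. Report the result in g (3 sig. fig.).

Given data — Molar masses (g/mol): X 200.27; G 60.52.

190 g

n(X) = 2780 / 200.27 = 13.88 mol
n(G) = 1870 / 60.52 = 30.90 mol
n/ν for X = 13.88/2 = 6.940
n/ν for G = 30.90/4 = 7.725
Smallest n/ν is X → limiting reagent.
G consumed = (4/2) × 13.88 = 27.76 mol
G remaining = 30.90 − 27.76 = 3.140 mol
mass = 3.140 × 60.52 = 190.0 g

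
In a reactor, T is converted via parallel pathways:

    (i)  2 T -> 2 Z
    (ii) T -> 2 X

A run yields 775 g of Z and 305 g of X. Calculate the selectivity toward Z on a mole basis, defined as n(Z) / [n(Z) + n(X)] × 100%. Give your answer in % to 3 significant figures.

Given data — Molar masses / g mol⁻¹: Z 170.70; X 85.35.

n(Z) = 775 / 170.70 = 4.540 mol
n(X) = 305 / 85.35 = 3.574 mol
selectivity = 4.540/(4.540+3.574) × 100 = 55.95 %

56.0 %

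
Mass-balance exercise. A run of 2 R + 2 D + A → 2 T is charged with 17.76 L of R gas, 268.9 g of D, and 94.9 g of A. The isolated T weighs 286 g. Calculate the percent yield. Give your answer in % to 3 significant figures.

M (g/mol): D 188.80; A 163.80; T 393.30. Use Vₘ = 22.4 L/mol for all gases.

n(R) = 17.76 / 22.4 = 0.7929 mol
n(D) = 268.9 / 188.80 = 1.424 mol
n(A) = 94.90 / 163.80 = 0.5794 mol
n/ν for R = 0.7929/2 = 0.3965
n/ν for D = 1.424/2 = 0.7120
n/ν for A = 0.5794/1 = 0.5794
Smallest n/ν is R → limiting reagent.
theoretical n(T) = (2/2) × 0.7929 = 0.7929 mol → 311.8 g
% yield = 286 / 311.8 × 100 = 91.73 %

91.7 %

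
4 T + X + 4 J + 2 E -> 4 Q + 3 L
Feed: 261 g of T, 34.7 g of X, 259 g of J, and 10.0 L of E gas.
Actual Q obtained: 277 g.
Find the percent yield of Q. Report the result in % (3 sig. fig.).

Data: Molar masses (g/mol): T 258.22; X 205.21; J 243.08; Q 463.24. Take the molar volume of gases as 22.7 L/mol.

88.4 %

n(T) = 261.0 / 258.22 = 1.011 mol
n(X) = 34.70 / 205.21 = 0.1691 mol
n(J) = 259.0 / 243.08 = 1.065 mol
n(E) = 10.00 / 22.7 = 0.4405 mol
n/ν for T = 1.011/4 = 0.2528
n/ν for X = 0.1691/1 = 0.1691
n/ν for J = 1.065/4 = 0.2663
n/ν for E = 0.4405/2 = 0.2203
Smallest n/ν is X → limiting reagent.
theoretical n(Q) = (4/1) × 0.1691 = 0.6764 mol → 313.3 g
% yield = 277 / 313.3 × 100 = 88.41 %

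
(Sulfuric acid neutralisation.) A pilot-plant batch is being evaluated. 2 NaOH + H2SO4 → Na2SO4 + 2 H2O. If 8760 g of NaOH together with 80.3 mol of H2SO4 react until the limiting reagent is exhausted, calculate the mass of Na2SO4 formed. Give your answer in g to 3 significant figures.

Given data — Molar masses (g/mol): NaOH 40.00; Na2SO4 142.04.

11400 g

n(NaOH) = 8760 / 40.00 = 219.0 mol
n(H2SO4) = 80.30 mol
n/ν for NaOH = 219.0/2 = 109.5
n/ν for H2SO4 = 80.30/1 = 80.30
Smallest n/ν is H2SO4 → limiting reagent.
n(Na2SO4) = (1/1) × 80.30 = 80.30 mol
mass = 80.30 × 142.04 = 11410 g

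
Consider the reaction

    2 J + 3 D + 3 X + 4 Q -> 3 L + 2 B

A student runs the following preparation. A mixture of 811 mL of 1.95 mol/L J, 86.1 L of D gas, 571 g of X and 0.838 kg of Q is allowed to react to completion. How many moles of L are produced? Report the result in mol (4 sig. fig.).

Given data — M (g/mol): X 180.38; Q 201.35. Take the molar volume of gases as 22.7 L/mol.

2.372 mol

n(J) = 1.95 × 811.0/1000 = 1.581 mol
n(D) = 86.10 / 22.7 = 3.793 mol
n(X) = 571.0 / 180.38 = 3.166 mol
n(Q) = 0.8380×1000 / 201.35 = 4.162 mol
n/ν for J = 1.581/2 = 0.7905
n/ν for D = 3.793/3 = 1.264
n/ν for X = 3.166/3 = 1.055
n/ν for Q = 4.162/4 = 1.041
Smallest n/ν is J → limiting reagent.
n(L) = (3/2) × 1.581 = 2.372 mol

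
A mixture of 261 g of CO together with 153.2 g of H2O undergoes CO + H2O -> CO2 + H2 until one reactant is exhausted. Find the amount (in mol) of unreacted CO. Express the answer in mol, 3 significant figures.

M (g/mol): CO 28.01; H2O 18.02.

n(CO) = 261.0 / 28.01 = 9.318 mol
n(H2O) = 153.2 / 18.02 = 8.502 mol
n/ν for CO = 9.318/1 = 9.318
n/ν for H2O = 8.502/1 = 8.502
Smallest n/ν is H2O → limiting reagent.
CO consumed = (1/1) × 8.502 = 8.502 mol
CO remaining = 9.318 − 8.502 = 0.8160 mol

0.816 mol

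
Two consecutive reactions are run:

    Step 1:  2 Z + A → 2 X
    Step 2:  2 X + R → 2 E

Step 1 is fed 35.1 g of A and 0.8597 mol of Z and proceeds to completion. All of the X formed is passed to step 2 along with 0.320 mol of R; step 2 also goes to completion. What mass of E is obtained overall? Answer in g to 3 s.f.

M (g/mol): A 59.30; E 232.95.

149 g

Step 1:
n(A) = 35.10 / 59.30 = 0.5919 mol
n(Z) = 0.8597 mol
n/ν → A: 0.5919, Z: 0.4299; Z is limiting.
n(X) produced = (2/2) × 0.8597 = 0.8597 mol
Step 2:
n(X) available = 0.8597 mol
n(R) = 0.3200 mol
n/ν → X: 0.4299, R: 0.3200; R is limiting.
n(E) = (2/1) × 0.3200 = 0.6400 mol
mass = 0.6400 × 232.95 = 149.1 g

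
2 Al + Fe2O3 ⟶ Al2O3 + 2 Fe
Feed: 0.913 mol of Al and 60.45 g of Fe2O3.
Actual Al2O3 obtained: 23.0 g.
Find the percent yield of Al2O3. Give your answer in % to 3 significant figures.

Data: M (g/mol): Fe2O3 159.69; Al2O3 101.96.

59.6 %

n(Al) = 0.9130 mol
n(Fe2O3) = 60.45 / 159.69 = 0.3785 mol
n/ν for Al = 0.9130/2 = 0.4565
n/ν for Fe2O3 = 0.3785/1 = 0.3785
Smallest n/ν is Fe2O3 → limiting reagent.
theoretical n(Al2O3) = (1/1) × 0.3785 = 0.3785 mol → 38.59 g
% yield = 23.0 / 38.59 × 100 = 59.60 %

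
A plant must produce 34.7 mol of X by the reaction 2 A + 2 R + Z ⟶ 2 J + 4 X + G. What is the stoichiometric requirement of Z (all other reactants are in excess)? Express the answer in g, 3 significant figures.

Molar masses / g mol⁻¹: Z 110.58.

n(X) = 34.70 mol
n(Z) = (1/4) × 34.70 = 8.675 mol
mass = 8.675 × 110.58 = 959.3 g

959 g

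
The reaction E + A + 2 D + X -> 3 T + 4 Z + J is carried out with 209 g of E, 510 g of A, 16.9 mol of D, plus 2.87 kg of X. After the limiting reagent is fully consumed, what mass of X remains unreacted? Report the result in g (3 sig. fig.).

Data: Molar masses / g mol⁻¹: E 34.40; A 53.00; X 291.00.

n(E) = 209.0 / 34.40 = 6.076 mol
n(A) = 510.0 / 53.00 = 9.623 mol
n(D) = 16.90 mol
n(X) = 2.870×1000 / 291.00 = 9.863 mol
n/ν for E = 6.076/1 = 6.076
n/ν for A = 9.623/1 = 9.623
n/ν for D = 16.90/2 = 8.450
n/ν for X = 9.863/1 = 9.863
Smallest n/ν is E → limiting reagent.
X consumed = (1/1) × 6.076 = 6.076 mol
X remaining = 9.863 − 6.076 = 3.787 mol
mass = 3.787 × 291.00 = 1102 g

1100 g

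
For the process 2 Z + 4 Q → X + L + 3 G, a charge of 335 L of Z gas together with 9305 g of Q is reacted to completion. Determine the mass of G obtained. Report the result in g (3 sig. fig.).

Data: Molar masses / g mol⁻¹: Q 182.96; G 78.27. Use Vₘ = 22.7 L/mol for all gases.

n(Z) = 335.0 / 22.7 = 14.76 mol
n(Q) = 9305 / 182.96 = 50.86 mol
n/ν for Z = 14.76/2 = 7.380
n/ν for Q = 50.86/4 = 12.72
Smallest n/ν is Z → limiting reagent.
n(G) = (3/2) × 14.76 = 22.14 mol
mass = 22.14 × 78.27 = 1733 g

1730 g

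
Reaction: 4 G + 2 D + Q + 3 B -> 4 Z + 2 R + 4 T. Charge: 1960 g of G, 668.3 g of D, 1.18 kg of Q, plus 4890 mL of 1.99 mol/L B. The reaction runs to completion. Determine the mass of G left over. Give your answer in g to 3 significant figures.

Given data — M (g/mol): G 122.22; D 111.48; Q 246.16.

495 g

n(G) = 1960 / 122.22 = 16.04 mol
n(D) = 668.3 / 111.48 = 5.995 mol
n(Q) = 1.180×1000 / 246.16 = 4.794 mol
n(B) = 1.99 × 4890/1000 = 9.731 mol
n/ν for G = 16.04/4 = 4.010
n/ν for D = 5.995/2 = 2.998
n/ν for Q = 4.794/1 = 4.794
n/ν for B = 9.731/3 = 3.244
Smallest n/ν is D → limiting reagent.
G consumed = (4/2) × 5.995 = 11.99 mol
G remaining = 16.04 − 11.99 = 4.050 mol
mass = 4.050 × 122.22 = 495.0 g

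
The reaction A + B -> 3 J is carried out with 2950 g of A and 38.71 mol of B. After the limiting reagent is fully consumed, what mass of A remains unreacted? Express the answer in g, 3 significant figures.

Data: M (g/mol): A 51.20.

968 g

n(A) = 2950 / 51.20 = 57.62 mol
n(B) = 38.71 mol
n/ν → A: 57.62, B: 38.71; B is limiting.
A consumed = (1/1) × 38.71 = 38.71 mol
A remaining = 57.62 − 38.71 = 18.91 mol
mass = 18.91 × 51.20 = 968.2 g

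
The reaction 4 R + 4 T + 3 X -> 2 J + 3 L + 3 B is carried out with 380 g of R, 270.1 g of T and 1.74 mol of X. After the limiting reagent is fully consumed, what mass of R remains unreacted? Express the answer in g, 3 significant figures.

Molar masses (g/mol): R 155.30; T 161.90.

121 g

n(R) = 380.0 / 155.30 = 2.447 mol
n(T) = 270.1 / 161.90 = 1.668 mol
n(X) = 1.740 mol
n/ν → R: 0.6118, T: 0.4170, X: 0.5800; T is limiting.
R consumed = (4/4) × 1.668 = 1.668 mol
R remaining = 2.447 − 1.668 = 0.7790 mol
mass = 0.7790 × 155.30 = 121.0 g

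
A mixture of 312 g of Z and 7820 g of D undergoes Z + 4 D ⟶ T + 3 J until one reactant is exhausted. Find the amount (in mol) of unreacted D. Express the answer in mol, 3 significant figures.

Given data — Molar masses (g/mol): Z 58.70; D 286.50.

n(Z) = 312.0 / 58.70 = 5.315 mol
n(D) = 7820 / 286.50 = 27.29 mol
n/ν for Z = 5.315/1 = 5.315
n/ν for D = 27.29/4 = 6.823
Smallest n/ν is Z → limiting reagent.
D consumed = (4/1) × 5.315 = 21.26 mol
D remaining = 27.29 − 21.26 = 6.030 mol

6.03 mol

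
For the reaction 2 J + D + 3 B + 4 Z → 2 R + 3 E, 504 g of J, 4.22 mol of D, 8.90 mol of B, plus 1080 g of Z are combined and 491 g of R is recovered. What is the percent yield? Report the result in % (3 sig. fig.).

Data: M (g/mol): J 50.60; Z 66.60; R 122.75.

67.4 %

n(J) = 504.0 / 50.60 = 9.960 mol
n(D) = 4.220 mol
n(B) = 8.900 mol
n(Z) = 1080 / 66.60 = 16.22 mol
n/ν for J = 9.960/2 = 4.980
n/ν for D = 4.220/1 = 4.220
n/ν for B = 8.900/3 = 2.967
n/ν for Z = 16.22/4 = 4.055
Smallest n/ν is B → limiting reagent.
theoretical n(R) = (2/3) × 8.900 = 5.933 mol → 728.3 g
% yield = 491 / 728.3 × 100 = 67.42 %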